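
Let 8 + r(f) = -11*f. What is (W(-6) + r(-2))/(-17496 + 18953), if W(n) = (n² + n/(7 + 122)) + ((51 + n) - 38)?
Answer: 79/2021 ≈ 0.039090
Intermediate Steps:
r(f) = -8 - 11*f
W(n) = 13 + n² + 130*n/129 (W(n) = (n² + n/129) + (13 + n) = 13 + n² + 130*n/129)
(W(-6) + r(-2))/(-17496 + 18953) = ((13 + (-6)² + (130/129)*(-6)) + (-8 - 11*(-2)))/(-17496 + 18953) = ((13 + 36 - 260/43) + (-8 + 22))/1457 = (1847/43 + 14)*(1/1457) = (2449/43)*(1/1457) = 79/2021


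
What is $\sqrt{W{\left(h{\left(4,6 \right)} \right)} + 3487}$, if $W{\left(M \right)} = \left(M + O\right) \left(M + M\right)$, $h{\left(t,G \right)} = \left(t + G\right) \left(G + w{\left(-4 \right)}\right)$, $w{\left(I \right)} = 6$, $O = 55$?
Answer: $\sqrt{45487} \approx 213.28$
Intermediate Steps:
$h{\left(t,G \right)} = \left(6 + G\right) \left(G + t\right)$ ($h{\left(t,G \right)} = \left(t + G\right) \left(G + 6\right) = \left(G + t\right) \left(6 + G\right) = \left(6 + G\right) \left(G + t\right)$)
$W{\left(M \right)} = 2 M \left(55 + M\right)$ ($W{\left(M \right)} = \left(M + 55\right) \left(M + M\right) = \left(55 + M\right) 2 M = 2 M \left(55 + M\right)$)
$\sqrt{W{\left(h{\left(4,6 \right)} \right)} + 3487} = \sqrt{2 \left(6^{2} + 6 \cdot 6 + 6 \cdot 4 + 6 \cdot 4\right) \left(55 + \left(6^{2} + 6 \cdot 6 + 6 \cdot 4 + 6 \cdot 4\right)\right) + 3487} = \sqrt{2 \left(36 + 36 + 24 + 24\right) \left(55 + \left(36 + 36 + 24 + 24\right)\right) + 3487} = \sqrt{2 \cdot 120 \left(55 + 120\right) + 3487} = \sqrt{2 \cdot 120 \cdot 175 + 3487} = \sqrt{42000 + 3487} = \sqrt{45487}$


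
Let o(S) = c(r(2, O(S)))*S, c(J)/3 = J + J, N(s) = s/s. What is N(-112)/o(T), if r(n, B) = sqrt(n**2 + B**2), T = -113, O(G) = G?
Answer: -sqrt(12773)/8660094 ≈ -1.3050e-5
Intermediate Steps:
r(n, B) = sqrt(B**2 + n**2)
N(s) = 1
c(J) = 6*J (c(J) = 3*(J + J) = 3*(2*J) = 6*J)
o(S) = 6*S*sqrt(4 + S**2) (o(S) = (6*sqrt(S**2 + 2**2))*S = (6*sqrt(S**2 + 4))*S = (6*sqrt(4 + S**2))*S = 6*S*sqrt(4 + S**2))
N(-112)/o(T) = 1/(6*(-113)*sqrt(4 + (-113)**2)) = 1/(6*(-113)*sqrt(4 + 12769)) = 1/(6*(-113)*sqrt(12773)) = 1/(-678*sqrt(12773)) = 1*(-sqrt(12773)/8660094) = -sqrt(12773)/8660094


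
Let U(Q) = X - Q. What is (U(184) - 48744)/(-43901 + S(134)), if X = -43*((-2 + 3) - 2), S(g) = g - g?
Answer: 48885/43901 ≈ 1.1135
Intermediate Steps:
S(g) = 0
X = 43 (X = -43*(1 - 2) = -43*(-1) = 43)
U(Q) = 43 - Q
(U(184) - 48744)/(-43901 + S(134)) = ((43 - 1*184) - 48744)/(-43901 + 0) = ((43 - 184) - 48744)/(-43901) = (-141 - 48744)*(-1/43901) = -48885*(-1/43901) = 48885/43901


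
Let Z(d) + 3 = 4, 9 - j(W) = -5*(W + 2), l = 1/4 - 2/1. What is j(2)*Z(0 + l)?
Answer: 29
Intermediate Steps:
l = -7/4 (l = 1*(1/4) - 2*1 = 1/4 - 2 = -7/4 ≈ -1.7500)
j(W) = 19 + 5*W (j(W) = 9 - (-5)*(W + 2) = 9 - (-5)*(2 + W) = 9 - (-10 - 5*W) = 9 + (10 + 5*W) = 19 + 5*W)
Z(d) = 1 (Z(d) = -3 + 4 = 1)
j(2)*Z(0 + l) = (19 + 5*2)*1 = (19 + 10)*1 = 29*1 = 29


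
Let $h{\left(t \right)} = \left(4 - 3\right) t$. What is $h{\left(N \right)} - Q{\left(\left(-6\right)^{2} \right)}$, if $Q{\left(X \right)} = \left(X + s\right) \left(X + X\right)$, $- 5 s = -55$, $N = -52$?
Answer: $-3436$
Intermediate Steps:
$s = 11$ ($s = \left(- \frac{1}{5}\right) \left(-55\right) = 11$)
$Q{\left(X \right)} = 2 X \left(11 + X\right)$ ($Q{\left(X \right)} = \left(X + 11\right) \left(X + X\right) = \left(11 + X\right) 2 X = 2 X \left(11 + X\right)$)
$h{\left(t \right)} = t$ ($h{\left(t \right)} = 1 t = t$)
$h{\left(N \right)} - Q{\left(\left(-6\right)^{2} \right)} = -52 - 2 \left(-6\right)^{2} \left(11 + \left(-6\right)^{2}\right) = -52 - 2 \cdot 36 \left(11 + 36\right) = -52 - 2 \cdot 36 \cdot 47 = -52 - 3384 = -3436$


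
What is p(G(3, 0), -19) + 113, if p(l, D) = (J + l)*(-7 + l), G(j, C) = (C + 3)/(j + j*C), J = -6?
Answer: 143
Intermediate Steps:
G(j, C) = (3 + C)/(j + C*j)
p(l, D) = (-7 + l)*(-6 + l) (p(l, D) = (-6 + l)*(-7 + l) = (-7 + l)*(-6 + l))
p(G(3, 0), -19) + 113 = (42 + ((3 + 0)/(3*(1 + 0)))² - 13*(3 + 0)/(3*(1 + 0))) + 113 = (42 + ((⅓)*3/1)² - 13*3/(3*1)) + 113 = (42 + ((⅓)*1*3)² - 13*3/3) + 113 = (42 + 1² - 13*1) + 113 = (42 + 1 - 13) + 113 = 30 + 113 = 143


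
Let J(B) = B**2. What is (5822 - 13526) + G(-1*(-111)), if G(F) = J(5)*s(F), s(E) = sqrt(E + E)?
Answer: -7704 + 25*sqrt(222) ≈ -7331.5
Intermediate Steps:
s(E) = sqrt(2)*sqrt(E) (s(E) = sqrt(2*E) = sqrt(2)*sqrt(E))
G(F) = 25*sqrt(2)*sqrt(F) (G(F) = 5**2*(sqrt(2)*sqrt(F)) = 25*(sqrt(2)*sqrt(F)) = 25*sqrt(2)*sqrt(F))
(5822 - 13526) + G(-1*(-111)) = (5822 - 13526) + 25*sqrt(2)*sqrt(-1*(-111)) = -7704 + 25*sqrt(2)*sqrt(111) = -7704 + 25*sqrt(222)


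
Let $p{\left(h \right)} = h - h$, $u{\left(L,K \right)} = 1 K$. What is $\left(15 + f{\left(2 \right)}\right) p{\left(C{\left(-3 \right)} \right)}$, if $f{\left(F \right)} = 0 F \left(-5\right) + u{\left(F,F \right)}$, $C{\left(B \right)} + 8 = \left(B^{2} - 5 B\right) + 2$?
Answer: $0$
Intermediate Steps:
$u{\left(L,K \right)} = K$
$C{\left(B \right)} = -6 + B^{2} - 5 B$ ($C{\left(B \right)} = -8 + \left(\left(B^{2} - 5 B\right) + 2\right) = -8 + \left(2 + B^{2} - 5 B\right) = -6 + B^{2} - 5 B$)
$p{\left(h \right)} = 0$
$f{\left(F \right)} = F$ ($f{\left(F \right)} = 0 F \left(-5\right) + F = 0 \left(-5\right) + F = 0 + F = F$)
$\left(15 + f{\left(2 \right)}\right) p{\left(C{\left(-3 \right)} \right)} = \left(15 + 2\right) 0 = 17 \cdot 0 = 0$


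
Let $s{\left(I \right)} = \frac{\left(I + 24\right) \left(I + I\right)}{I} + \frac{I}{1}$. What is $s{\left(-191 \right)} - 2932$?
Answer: $-3457$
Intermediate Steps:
$s{\left(I \right)} = 48 + 3 I$ ($s{\left(I \right)} = \frac{\left(24 + I\right) 2 I}{I} + I 1 = \frac{2 I \left(24 + I\right)}{I} + I = \left(48 + 2 I\right) + I = 48 + 3 I$)
$s{\left(-191 \right)} - 2932 = \left(48 + 3 \left(-191\right)\right) - 2932 = \left(48 - 573\right) - 2932 = -525 - 2932 = -3457$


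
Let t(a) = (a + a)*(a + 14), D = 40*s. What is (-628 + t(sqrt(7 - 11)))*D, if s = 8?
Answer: -203520 + 17920*I ≈ -2.0352e+5 + 17920.0*I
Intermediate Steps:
D = 320 (D = 40*8 = 320)
t(a) = 2*a*(14 + a) (t(a) = (2*a)*(14 + a) = 2*a*(14 + a))
(-628 + t(sqrt(7 - 11)))*D = (-628 + 2*sqrt(7 - 11)*(14 + sqrt(7 - 11)))*320 = (-628 + 2*sqrt(-4)*(14 + sqrt(-4)))*320 = (-628 + 2*(2*I)*(14 + 2*I))*320 = (-628 + 4*I*(14 + 2*I))*320 = -200960 + 1280*I*(14 + 2*I)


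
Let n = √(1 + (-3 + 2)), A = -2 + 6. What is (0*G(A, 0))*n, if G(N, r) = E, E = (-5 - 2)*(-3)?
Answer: 0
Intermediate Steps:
A = 4
E = 21 (E = -7*(-3) = 21)
n = 0 (n = √(1 - 1) = √0 = 0)
G(N, r) = 21
(0*G(A, 0))*n = (0*21)*0 = 0*0 = 0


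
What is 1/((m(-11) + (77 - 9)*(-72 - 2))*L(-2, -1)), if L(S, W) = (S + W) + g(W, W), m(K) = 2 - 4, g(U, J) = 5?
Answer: -1/10068 ≈ -9.9325e-5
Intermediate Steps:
m(K) = -2
L(S, W) = 5 + S + W (L(S, W) = (S + W) + 5 = 5 + S + W)
1/((m(-11) + (77 - 9)*(-72 - 2))*L(-2, -1)) = 1/((-2 + (77 - 9)*(-72 - 2))*(5 - 2 - 1)) = 1/((-2 + 68*(-74))*2) = 1/((-2 - 5032)*2) = 1/(-5034*2) = 1/(-10068) = -1/10068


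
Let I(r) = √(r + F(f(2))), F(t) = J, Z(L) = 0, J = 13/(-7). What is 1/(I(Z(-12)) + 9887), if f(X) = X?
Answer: 69209/684269396 - I*√91/684269396 ≈ 0.00010114 - 1.3941e-8*I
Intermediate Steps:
J = -13/7 (J = 13*(-⅐) = -13/7 ≈ -1.8571)
F(t) = -13/7
I(r) = √(-13/7 + r) (I(r) = √(r - 13/7) = √(-13/7 + r))
1/(I(Z(-12)) + 9887) = 1/(√(-91 + 49*0)/7 + 9887) = 1/(√(-91 + 0)/7 + 9887) = 1/(√(-91)/7 + 9887) = 1/((I*√91)/7 + 9887) = 1/(I*√91/7 + 9887) = 1/(9887 + I*√91/7)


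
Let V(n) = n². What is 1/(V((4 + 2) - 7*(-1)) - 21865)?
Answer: -1/21696 ≈ -4.6091e-5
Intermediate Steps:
1/(V((4 + 2) - 7*(-1)) - 21865) = 1/(((4 + 2) - 7*(-1))² - 21865) = 1/((6 + 7)² - 21865) = 1/(13² - 21865) = 1/(169 - 21865) = 1/(-21696) = -1/21696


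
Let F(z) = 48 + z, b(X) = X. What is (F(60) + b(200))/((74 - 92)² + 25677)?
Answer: 308/26001 ≈ 0.011846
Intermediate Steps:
(F(60) + b(200))/((74 - 92)² + 25677) = ((48 + 60) + 200)/((74 - 92)² + 25677) = (108 + 200)/((-18)² + 25677) = 308/(324 + 25677) = 308/26001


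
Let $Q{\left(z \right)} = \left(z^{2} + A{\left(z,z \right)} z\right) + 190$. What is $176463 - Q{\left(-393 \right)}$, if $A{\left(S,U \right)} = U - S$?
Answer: $21824$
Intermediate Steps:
$Q{\left(z \right)} = 190 + z^{2}$ ($Q{\left(z \right)} = \left(z^{2} + \left(z - z\right) z\right) + 190 = \left(z^{2} + 0 z\right) + 190 = \left(z^{2} + 0\right) + 190 = z^{2} + 190 = 190 + z^{2}$)
$176463 - Q{\left(-393 \right)} = 176463 - \left(190 + \left(-393\right)^{2}\right) = 176463 - \left(190 + 154449\right) = 176463 - 154639 = 21824$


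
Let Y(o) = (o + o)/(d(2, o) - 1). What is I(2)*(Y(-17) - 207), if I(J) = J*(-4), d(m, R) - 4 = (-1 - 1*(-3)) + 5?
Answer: 8416/5 ≈ 1683.2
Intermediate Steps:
d(m, R) = 11 (d(m, R) = 4 + ((-1 - 1*(-3)) + 5) = 4 + ((-1 + 3) + 5) = 4 + (2 + 5) = 4 + 7 = 11)
I(J) = -4*J
Y(o) = o/5 (Y(o) = (o + o)/(11 - 1) = (2*o)/10 = (2*o)*(1/10) = o/5)
I(2)*(Y(-17) - 207) = (-4*2)*((1/5)*(-17) - 207) = -8*(-17/5 - 207) = -8*(-1052/5) = 8416/5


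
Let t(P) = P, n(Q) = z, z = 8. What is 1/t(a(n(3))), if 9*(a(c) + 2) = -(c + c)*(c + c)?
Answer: -9/274 ≈ -0.032847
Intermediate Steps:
n(Q) = 8
a(c) = -2 - 4*c²/9 (a(c) = -2 + (-(c + c)*(c + c))/9 = -2 + (-2*c*2*c)/9 = -2 + (-4*c²)/9 = -2 - 4*c²/9)
1/t(a(n(3))) = 1/(-2 - 4/9*8²) = 1/(-2 - 4/9*64) = 1/(-2 - 256/9) = 1/(-274/9) = -9/274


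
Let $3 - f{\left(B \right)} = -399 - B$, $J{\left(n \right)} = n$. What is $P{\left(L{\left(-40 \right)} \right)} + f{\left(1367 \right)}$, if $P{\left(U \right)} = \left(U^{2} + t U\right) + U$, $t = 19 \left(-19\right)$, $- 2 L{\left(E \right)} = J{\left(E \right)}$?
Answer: $-5031$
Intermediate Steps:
$f{\left(B \right)} = 402 + B$ ($f{\left(B \right)} = 3 - \left(-399 - B\right) = 3 + \left(399 + B\right) = 402 + B$)
$L{\left(E \right)} = - \frac{E}{2}$
$t = -361$
$P{\left(U \right)} = U^{2} - 360 U$ ($P{\left(U \right)} = \left(U^{2} - 361 U\right) + U = U^{2} - 360 U$)
$P{\left(L{\left(-40 \right)} \right)} + f{\left(1367 \right)} = \left(- \frac{1}{2}\right) \left(-40\right) \left(-360 - -20\right) + \left(402 + 1367\right) = 20 \left(-360 + 20\right) + 1769 = 20 \left(-340\right) + 1769 = -6800 + 1769 = -5031$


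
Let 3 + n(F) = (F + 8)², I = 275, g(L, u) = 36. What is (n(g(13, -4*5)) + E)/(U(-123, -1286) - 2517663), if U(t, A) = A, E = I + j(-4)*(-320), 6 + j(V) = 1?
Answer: -3808/2518949 ≈ -0.0015117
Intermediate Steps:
j(V) = -5 (j(V) = -6 + 1 = -5)
E = 1875 (E = 275 - 5*(-320) = 275 + 1600 = 1875)
n(F) = -3 + (8 + F)² (n(F) = -3 + (F + 8)² = -3 + (8 + F)²)
(n(g(13, -4*5)) + E)/(U(-123, -1286) - 2517663) = ((-3 + (8 + 36)²) + 1875)/(-1286 - 2517663) = ((-3 + 44²) + 1875)/(-2518949) = ((-3 + 1936) + 1875)*(-1/2518949) = (1933 + 1875)*(-1/2518949) = 3808*(-1/2518949) = -3808/2518949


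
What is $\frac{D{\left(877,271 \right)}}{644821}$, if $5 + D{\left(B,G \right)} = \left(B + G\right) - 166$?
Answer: $\frac{977}{644821} \approx 0.0015152$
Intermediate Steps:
$D{\left(B,G \right)} = -171 + B + G$ ($D{\left(B,G \right)} = -5 - \left(166 - B - G\right) = -5 + \left(-166 + B + G\right) = -171 + B + G$)
$\frac{D{\left(877,271 \right)}}{644821} = \frac{-171 + 877 + 271}{644821} = 977 \cdot \frac{1}{644821} = \frac{977}{644821}$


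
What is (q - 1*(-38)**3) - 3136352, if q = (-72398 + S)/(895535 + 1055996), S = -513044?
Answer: -6013604331322/1951531 ≈ -3.0815e+6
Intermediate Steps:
q = -585442/1951531 (q = (-72398 - 513044)/(895535 + 1055996) = -585442/1951531 ≈ -0.29999)
(q - 1*(-38)**3) - 3136352 = (-585442/1951531 - 1*(-38)**3) - 3136352 = (-585442/1951531 - 1*(-54872)) - 3136352 = (-585442/1951531 + 54872) - 3136352 = 107083823590/1951531 - 3136352 = -6013604331322/1951531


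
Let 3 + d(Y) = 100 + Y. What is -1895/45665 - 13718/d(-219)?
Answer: 62620128/557113 ≈ 112.40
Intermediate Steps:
d(Y) = 97 + Y (d(Y) = -3 + (100 + Y) = 97 + Y)
-1895/45665 - 13718/d(-219) = -1895/45665 - 13718/(97 - 219) = -1895*1/45665 - 13718/(-122) = -379/9133 - 13718*(-1/122) = -379/9133 + 6859/61 = 62620128/557113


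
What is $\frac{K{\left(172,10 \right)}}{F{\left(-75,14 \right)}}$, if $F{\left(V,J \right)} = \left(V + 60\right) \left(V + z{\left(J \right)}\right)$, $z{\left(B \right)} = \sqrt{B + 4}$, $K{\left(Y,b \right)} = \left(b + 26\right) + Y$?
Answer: $\frac{1040}{5607} + \frac{208 \sqrt{2}}{28035} \approx 0.19597$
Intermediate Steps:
$K{\left(Y,b \right)} = 26 + Y + b$ ($K{\left(Y,b \right)} = \left(26 + b\right) + Y = 26 + Y + b$)
$z{\left(B \right)} = \sqrt{4 + B}$
$F{\left(V,J \right)} = \left(60 + V\right) \left(V + \sqrt{4 + J}\right)$ ($F{\left(V,J \right)} = \left(V + 60\right) \left(V + \sqrt{4 + J}\right) = \left(60 + V\right) \left(V + \sqrt{4 + J}\right)$)
$\frac{K{\left(172,10 \right)}}{F{\left(-75,14 \right)}} = \frac{26 + 172 + 10}{\left(-75\right)^{2} + 60 \left(-75\right) + 60 \sqrt{4 + 14} - 75 \sqrt{4 + 14}} = \frac{208}{5625 - 4500 + 60 \sqrt{18} - 75 \sqrt{18}} = \frac{208}{5625 - 4500 + 60 \cdot 3 \sqrt{2} - 75 \cdot 3 \sqrt{2}} = \frac{208}{5625 - 4500 + 180 \sqrt{2} - 225 \sqrt{2}} = \frac{208}{1125 - 45 \sqrt{2}}$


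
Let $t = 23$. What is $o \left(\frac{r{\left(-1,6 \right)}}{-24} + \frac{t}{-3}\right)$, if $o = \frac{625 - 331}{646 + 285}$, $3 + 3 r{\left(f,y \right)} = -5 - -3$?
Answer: $- \frac{547}{228} \approx -2.3991$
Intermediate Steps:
$r{\left(f,y \right)} = - \frac{5}{3}$ ($r{\left(f,y \right)} = -1 + \frac{-5 - -3}{3} = -1 + \frac{-5 + 3}{3} = -1 + \frac{1}{3} \left(-2\right) = -1 - \frac{2}{3} = - \frac{5}{3}$)
$o = \frac{6}{19}$ ($o = \frac{294}{931} = 294 \cdot \frac{1}{931} = \frac{6}{19} \approx 0.31579$)
$o \left(\frac{r{\left(-1,6 \right)}}{-24} + \frac{t}{-3}\right) = \frac{6 \left(- \frac{5}{3 \left(-24\right)} + \frac{23}{-3}\right)}{19} = \frac{6 \left(\left(- \frac{5}{3}\right) \left(- \frac{1}{24}\right) + 23 \left(- \frac{1}{3}\right)\right)}{19} = \frac{6 \left(\frac{5}{72} - \frac{23}{3}\right)}{19} = \frac{6}{19} \left(- \frac{547}{72}\right) = - \frac{547}{228}$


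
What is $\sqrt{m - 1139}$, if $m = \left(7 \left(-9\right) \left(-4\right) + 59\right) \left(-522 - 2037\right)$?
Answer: $2 i \sqrt{199247} \approx 892.74 i$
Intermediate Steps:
$m = -795849$ ($m = \left(\left(-63\right) \left(-4\right) + 59\right) \left(-2559\right) = \left(252 + 59\right) \left(-2559\right) = 311 \left(-2559\right) = -795849$)
$\sqrt{m - 1139} = \sqrt{-795849 - 1139} = \sqrt{-796988} = 2 i \sqrt{199247}$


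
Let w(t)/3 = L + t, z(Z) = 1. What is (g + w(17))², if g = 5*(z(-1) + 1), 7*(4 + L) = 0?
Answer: 2401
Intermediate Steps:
L = -4 (L = -4 + (⅐)*0 = -4 + 0 = -4)
g = 10 (g = 5*(1 + 1) = 5*2 = 10)
w(t) = -12 + 3*t (w(t) = 3*(-4 + t) = -12 + 3*t)
(g + w(17))² = (10 + (-12 + 3*17))² = (10 + (-12 + 51))² = (10 + 39)² = 49² = 2401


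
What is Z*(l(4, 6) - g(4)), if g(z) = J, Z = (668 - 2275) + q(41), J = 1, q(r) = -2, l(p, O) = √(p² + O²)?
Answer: 1609 - 3218*√13 ≈ -9993.7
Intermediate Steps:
l(p, O) = √(O² + p²)
Z = -1609 (Z = (668 - 2275) - 2 = -1607 - 2 = -1609)
g(z) = 1
Z*(l(4, 6) - g(4)) = -1609*(√(6² + 4²) - 1*1) = -1609*(√(36 + 16) - 1) = -1609*(√52 - 1) = -1609*(2*√13 - 1) = -1609*(-1 + 2*√13) = 1609 - 3218*√13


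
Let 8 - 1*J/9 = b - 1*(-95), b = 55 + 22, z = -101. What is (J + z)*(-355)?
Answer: 559835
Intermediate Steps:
b = 77
J = -1476 (J = 72 - 9*(77 - 1*(-95)) = 72 - 9*(77 + 95) = 72 - 9*172 = 72 - 1548 = -1476)
(J + z)*(-355) = (-1476 - 101)*(-355) = -1577*(-355) = 559835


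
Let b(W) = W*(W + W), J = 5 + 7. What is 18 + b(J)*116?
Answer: 33426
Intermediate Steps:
J = 12
b(W) = 2*W² (b(W) = W*(2*W) = 2*W²)
18 + b(J)*116 = 18 + (2*12²)*116 = 18 + (2*144)*116 = 18 + 288*116 = 18 + 33408 = 33426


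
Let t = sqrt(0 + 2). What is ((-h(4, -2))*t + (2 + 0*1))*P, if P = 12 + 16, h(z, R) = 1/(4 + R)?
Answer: 56 - 14*sqrt(2) ≈ 36.201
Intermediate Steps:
P = 28
t = sqrt(2) ≈ 1.4142
((-h(4, -2))*t + (2 + 0*1))*P = ((-1/(4 - 2))*sqrt(2) + (2 + 0*1))*28 = ((-1/2)*sqrt(2) + (2 + 0))*28 = ((-1*1/2)*sqrt(2) + 2)*28 = (-sqrt(2)/2 + 2)*28 = (2 - sqrt(2)/2)*28 = 56 - 14*sqrt(2)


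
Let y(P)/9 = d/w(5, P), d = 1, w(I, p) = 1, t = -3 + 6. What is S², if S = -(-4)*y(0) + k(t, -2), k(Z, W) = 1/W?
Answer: 5041/4 ≈ 1260.3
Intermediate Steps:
t = 3
y(P) = 9 (y(P) = 9*(1/1) = 9*(1*1) = 9*1 = 9)
S = 71/2 (S = -(-4)*9 + 1/(-2) = -1*(-36) - ½ = 36 - ½ = 71/2 ≈ 35.500)
S² = (71/2)² = 5041/4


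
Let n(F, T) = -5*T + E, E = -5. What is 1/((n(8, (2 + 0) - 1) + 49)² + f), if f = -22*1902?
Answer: -1/40323 ≈ -2.4800e-5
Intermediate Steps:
f = -41844
n(F, T) = -5 - 5*T (n(F, T) = -5*T - 5 = -5 - 5*T)
1/((n(8, (2 + 0) - 1) + 49)² + f) = 1/(((-5 - 5*((2 + 0) - 1)) + 49)² - 41844) = 1/(((-5 - 5*(2 - 1)) + 49)² - 41844) = 1/(((-5 - 5*1) + 49)² - 41844) = 1/(((-5 - 5) + 49)² - 41844) = 1/((-10 + 49)² - 41844) = 1/(39² - 41844) = 1/(1521 - 41844) = 1/(-40323) = -1/40323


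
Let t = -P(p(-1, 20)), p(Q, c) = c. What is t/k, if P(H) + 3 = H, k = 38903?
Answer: -17/38903 ≈ -0.00043698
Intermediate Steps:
P(H) = -3 + H
t = -17 (t = -(-3 + 20) = -1*17 = -17)
t/k = -17/38903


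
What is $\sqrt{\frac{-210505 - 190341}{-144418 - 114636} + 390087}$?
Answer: $\frac{2 \sqrt{1636152658676086}}{129527} \approx 624.57$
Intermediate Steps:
$\sqrt{\frac{-210505 - 190341}{-144418 - 114636} + 390087} = \sqrt{- \frac{400846}{-259054} + 390087} = \sqrt{\left(-400846\right) \left(- \frac{1}{259054}\right) + 390087} = \sqrt{\frac{200423}{129527} + 390087} = \sqrt{\frac{50526999272}{129527}} = \frac{2 \sqrt{1636152658676086}}{129527}$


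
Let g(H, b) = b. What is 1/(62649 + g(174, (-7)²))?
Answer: 1/62698 ≈ 1.5949e-5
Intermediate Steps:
1/(62649 + g(174, (-7)²)) = 1/(62649 + (-7)²) = 1/(62649 + 49) = 1/62698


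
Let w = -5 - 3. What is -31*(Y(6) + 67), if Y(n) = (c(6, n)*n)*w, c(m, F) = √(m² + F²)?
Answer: -2077 + 8928*√2 ≈ 10549.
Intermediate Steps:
w = -8
c(m, F) = √(F² + m²)
Y(n) = -8*n*√(36 + n²) (Y(n) = (√(n² + 6²)*n)*(-8) = (√(n² + 36)*n)*(-8) = (√(36 + n²)*n)*(-8) = (n*√(36 + n²))*(-8) = -8*n*√(36 + n²))
-31*(Y(6) + 67) = -31*(-8*6*√(36 + 6²) + 67) = -31*(-8*6*√(36 + 36) + 67) = -31*(-8*6*√72 + 67) = -31*(-8*6*6*√2 + 67) = -31*(-288*√2 + 67) = -31*(67 - 288*√2) = -2077 + 8928*√2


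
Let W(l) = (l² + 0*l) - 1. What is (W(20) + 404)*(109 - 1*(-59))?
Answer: 134904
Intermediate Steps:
W(l) = -1 + l² (W(l) = (l² + 0) - 1 = l² - 1 = -1 + l²)
(W(20) + 404)*(109 - 1*(-59)) = ((-1 + 20²) + 404)*(109 - 1*(-59)) = ((-1 + 400) + 404)*(109 + 59) = (399 + 404)*168 = 803*168 = 134904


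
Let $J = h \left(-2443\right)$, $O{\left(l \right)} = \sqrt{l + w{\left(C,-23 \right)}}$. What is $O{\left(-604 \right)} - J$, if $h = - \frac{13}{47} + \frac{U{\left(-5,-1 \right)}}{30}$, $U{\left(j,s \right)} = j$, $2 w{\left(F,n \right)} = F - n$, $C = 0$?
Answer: $- \frac{305375}{282} + \frac{i \sqrt{2370}}{2} \approx -1082.9 + 24.341 i$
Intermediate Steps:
$w{\left(F,n \right)} = \frac{F}{2} - \frac{n}{2}$ ($w{\left(F,n \right)} = \frac{F - n}{2} = \frac{F}{2} - \frac{n}{2}$)
$h = - \frac{125}{282}$ ($h = - \frac{13}{47} - \frac{5}{30} = \left(-13\right) \frac{1}{47} - \frac{1}{6} = - \frac{13}{47} - \frac{1}{6} = - \frac{125}{282} \approx -0.44326$)
$O{\left(l \right)} = \sqrt{\frac{23}{2} + l}$ ($O{\left(l \right)} = \sqrt{l + \left(\frac{1}{2} \cdot 0 - - \frac{23}{2}\right)} = \sqrt{l + \left(0 + \frac{23}{2}\right)} = \sqrt{l + \frac{23}{2}} = \sqrt{\frac{23}{2} + l}$)
$J = \frac{305375}{282}$ ($J = \left(- \frac{125}{282}\right) \left(-2443\right) = \frac{305375}{282} \approx 1082.9$)
$O{\left(-604 \right)} - J = \frac{\sqrt{46 + 4 \left(-604\right)}}{2} - \frac{305375}{282} = \frac{\sqrt{46 - 2416}}{2} - \frac{305375}{282} = \frac{\sqrt{-2370}}{2} - \frac{305375}{282} = \frac{i \sqrt{2370}}{2} - \frac{305375}{282} = - \frac{305375}{282} + \frac{i \sqrt{2370}}{2}$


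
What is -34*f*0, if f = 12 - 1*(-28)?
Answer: 0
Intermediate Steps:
f = 40 (f = 12 + 28 = 40)
-34*f*0 = -34*40*0 = -1360*0 = 0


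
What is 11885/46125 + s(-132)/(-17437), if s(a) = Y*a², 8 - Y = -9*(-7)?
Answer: 8881949749/160856325 ≈ 55.217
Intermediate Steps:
Y = -55 (Y = 8 - (-9)*(-7) = 8 - 1*63 = 8 - 63 = -55)
s(a) = -55*a²
11885/46125 + s(-132)/(-17437) = 11885/46125 - 55*(-132)²/(-17437) = 11885*(1/46125) - 55*17424*(-1/17437) = 2377/9225 - 958320*(-1/17437) = 2377/9225 + 958320/17437 = 8881949749/160856325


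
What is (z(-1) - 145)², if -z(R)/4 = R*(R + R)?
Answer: 23409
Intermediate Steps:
z(R) = -8*R² (z(R) = -4*R*(R + R) = -4*R*2*R = -8*R²)
(z(-1) - 145)² = (-8*(-1)² - 145)² = (-8*1 - 145)² = (-8 - 145)² = (-153)² = 23409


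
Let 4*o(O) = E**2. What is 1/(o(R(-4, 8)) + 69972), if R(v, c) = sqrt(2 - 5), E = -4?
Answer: 1/69976 ≈ 1.4291e-5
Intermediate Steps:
R(v, c) = I*sqrt(3) (R(v, c) = sqrt(-3) = I*sqrt(3))
o(O) = 4 (o(O) = (1/4)*(-4)**2 = (1/4)*16 = 4)
1/(o(R(-4, 8)) + 69972) = 1/(4 + 69972) = 1/69976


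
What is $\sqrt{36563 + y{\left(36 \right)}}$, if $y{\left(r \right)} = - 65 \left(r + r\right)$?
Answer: $\sqrt{31883} \approx 178.56$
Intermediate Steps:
$y{\left(r \right)} = - 130 r$ ($y{\left(r \right)} = - 65 \cdot 2 r = - 130 r$)
$\sqrt{36563 + y{\left(36 \right)}} = \sqrt{36563 - 4680} = \sqrt{31883}$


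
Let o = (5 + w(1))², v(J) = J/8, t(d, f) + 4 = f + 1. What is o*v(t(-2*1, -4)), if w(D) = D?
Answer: -63/2 ≈ -31.500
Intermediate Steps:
t(d, f) = -3 + f (t(d, f) = -4 + (f + 1) = -4 + (1 + f) = -3 + f)
v(J) = J/8 (v(J) = J*(⅛) = J/8)
o = 36 (o = (5 + 1)² = 6² = 36)
o*v(t(-2*1, -4)) = 36*((-3 - 4)/8) = 36*((⅛)*(-7)) = 36*(-7/8) = -63/2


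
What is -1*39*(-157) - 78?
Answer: 6045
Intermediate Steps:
-1*39*(-157) - 78 = -39*(-157) - 78 = 6123 - 78 = 6045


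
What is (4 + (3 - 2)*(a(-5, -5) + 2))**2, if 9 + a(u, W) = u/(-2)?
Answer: 1/4 ≈ 0.25000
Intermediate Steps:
a(u, W) = -9 - u/2 (a(u, W) = -9 + u/(-2) = -9 + u*(-1/2) = -9 - u/2)
(4 + (3 - 2)*(a(-5, -5) + 2))**2 = (4 + (3 - 2)*((-9 - 1/2*(-5)) + 2))**2 = (4 + 1*((-9 + 5/2) + 2))**2 = (4 + 1*(-13/2 + 2))**2 = (4 + 1*(-9/2))**2 = (4 - 9/2)**2 = (-1/2)**2 = 1/4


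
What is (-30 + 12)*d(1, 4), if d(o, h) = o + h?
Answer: -90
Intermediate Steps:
d(o, h) = h + o
(-30 + 12)*d(1, 4) = (-30 + 12)*(4 + 1) = -18*5 = -90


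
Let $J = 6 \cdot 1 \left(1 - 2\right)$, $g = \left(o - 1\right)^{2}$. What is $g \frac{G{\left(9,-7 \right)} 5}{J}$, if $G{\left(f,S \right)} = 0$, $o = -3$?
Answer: $0$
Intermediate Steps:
$g = 16$ ($g = \left(-3 - 1\right)^{2} = \left(-4\right)^{2} = 16$)
$J = -6$ ($J = 6 \left(-1\right) = -6$)
$g \frac{G{\left(9,-7 \right)} 5}{J} = 16 \frac{0 \cdot 5}{-6} = 16 \cdot 0 \left(- \frac{1}{6}\right) = 16 \cdot 0 = 0$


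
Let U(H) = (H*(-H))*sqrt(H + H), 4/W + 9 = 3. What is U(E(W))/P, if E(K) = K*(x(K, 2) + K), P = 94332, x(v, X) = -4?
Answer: -56*sqrt(14)/818667 ≈ -0.00025594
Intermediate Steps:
W = -2/3 (W = 4/(-9 + 3) = 4/(-6) = 4*(-1/6) = -2/3 ≈ -0.66667)
E(K) = K*(-4 + K)
U(H) = -sqrt(2)*H**(5/2) (U(H) = (-H**2)*sqrt(2*H) = (-H**2)*(sqrt(2)*sqrt(H)) = -sqrt(2)*H**(5/2))
U(E(W))/P = -sqrt(2)*(-2*(-4 - 2/3)/3)**(5/2)/94332 = -sqrt(2)*(-2/3*(-14/3))**(5/2)*(1/94332) = -sqrt(2)*(28/9)**(5/2)*(1/94332) = -sqrt(2)*1568*sqrt(7)/243*(1/94332) = -1568*sqrt(14)/243*(1/94332) = -56*sqrt(14)/818667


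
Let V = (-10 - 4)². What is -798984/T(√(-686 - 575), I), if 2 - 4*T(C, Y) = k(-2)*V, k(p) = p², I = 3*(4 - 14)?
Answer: 1597968/391 ≈ 4086.9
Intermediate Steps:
I = -30 (I = 3*(-10) = -30)
V = 196 (V = (-14)² = 196)
T(C, Y) = -391/2 (T(C, Y) = ½ - (-2)²*196/4 = ½ - 196 = -391/2)
-798984/T(√(-686 - 575), I) = -798984/(-391/2) = -798984*(-2/391) = 1597968/391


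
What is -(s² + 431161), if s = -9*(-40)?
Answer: -560761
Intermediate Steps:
s = 360
-(s² + 431161) = -(360² + 431161) = -(129600 + 431161) = -1*560761 = -560761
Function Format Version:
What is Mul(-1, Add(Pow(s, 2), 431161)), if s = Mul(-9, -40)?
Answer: -560761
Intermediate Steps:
s = 360
Mul(-1, Add(Pow(s, 2), 431161)) = Mul(-1, Add(Pow(360, 2), 431161)) = Mul(-1, Add(129600, 431161)) = Mul(-1, 560761) = -560761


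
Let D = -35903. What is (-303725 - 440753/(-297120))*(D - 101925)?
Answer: 3109480007777879/74280 ≈ 4.1862e+10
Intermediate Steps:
(-303725 - 440753/(-297120))*(D - 101925) = (-303725 - 440753/(-297120))*(-35903 - 101925) = (-303725 - 440753*(-1/297120))*(-137828) = (-303725 + 440753/297120)*(-137828) = -90242331247/297120*(-137828) = 3109480007777879/74280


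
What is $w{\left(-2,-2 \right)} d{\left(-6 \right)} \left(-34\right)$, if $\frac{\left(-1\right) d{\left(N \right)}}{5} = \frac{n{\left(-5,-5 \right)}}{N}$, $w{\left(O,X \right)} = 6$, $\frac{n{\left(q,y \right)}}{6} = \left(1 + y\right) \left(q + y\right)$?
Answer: $-40800$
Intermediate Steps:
$n{\left(q,y \right)} = 6 \left(1 + y\right) \left(q + y\right)$
$d{\left(N \right)} = - \frac{1200}{N}$ ($d{\left(N \right)} = - 5 \frac{6 \left(-5\right) + 6 \left(-5\right) + 6 \left(-5\right)^{2} + 6 \left(-5\right) \left(-5\right)}{N} = - 5 \frac{-30 - 30 + 6 \cdot 25 + 150}{N} = - 5 \frac{-30 - 30 + 150 + 150}{N} = - 5 \frac{240}{N} = - \frac{1200}{N}$)
$w{\left(-2,-2 \right)} d{\left(-6 \right)} \left(-34\right) = 6 \left(- \frac{1200}{-6}\right) \left(-34\right) = 6 \left(\left(-1200\right) \left(- \frac{1}{6}\right)\right) \left(-34\right) = 6 \cdot 200 \left(-34\right) = 1200 \left(-34\right) = -40800$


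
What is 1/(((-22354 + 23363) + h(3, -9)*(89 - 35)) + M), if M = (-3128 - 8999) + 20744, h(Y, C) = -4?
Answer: 1/9410 ≈ 0.00010627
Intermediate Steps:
M = 8617 (M = -12127 + 20744 = 8617)
1/(((-22354 + 23363) + h(3, -9)*(89 - 35)) + M) = 1/(((-22354 + 23363) - 4*(89 - 35)) + 8617) = 1/((1009 - 4*54) + 8617) = 1/((1009 - 216) + 8617) = 1/(793 + 8617) = 1/9410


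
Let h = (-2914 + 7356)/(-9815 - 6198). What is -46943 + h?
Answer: -751702701/16013 ≈ -46943.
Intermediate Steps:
h = -4442/16013 (h = 4442/(-16013) = 4442*(-1/16013) = -4442/16013 ≈ -0.27740)
-46943 + h = -46943 - 4442/16013 = -751702701/16013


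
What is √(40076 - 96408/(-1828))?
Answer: √8380847138/457 ≈ 200.32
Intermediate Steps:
√(40076 - 96408/(-1828)) = √(40076 - 96408*(-1)/1828) = √(40076 - 104*(-927/1828)) = √(40076 + 24102/457) = √(18338834/457) = √8380847138/457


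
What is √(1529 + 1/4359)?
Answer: 4*√1815771963/4359 ≈ 39.102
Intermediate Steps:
√(1529 + 1/4359) = √(6664912/4359) = 4*√1815771963/4359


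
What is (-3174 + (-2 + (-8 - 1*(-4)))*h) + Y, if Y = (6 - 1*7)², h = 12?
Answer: -3245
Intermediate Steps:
Y = 1 (Y = (6 - 7)² = (-1)² = 1)
(-3174 + (-2 + (-8 - 1*(-4)))*h) + Y = (-3174 + (-2 + (-8 - 1*(-4)))*12) + 1 = (-3174 + (-2 + (-8 + 4))*12) + 1 = (-3174 + (-2 - 4)*12) + 1 = (-3174 - 6*12) + 1 = (-3174 - 72) + 1 = -3246 + 1 = -3245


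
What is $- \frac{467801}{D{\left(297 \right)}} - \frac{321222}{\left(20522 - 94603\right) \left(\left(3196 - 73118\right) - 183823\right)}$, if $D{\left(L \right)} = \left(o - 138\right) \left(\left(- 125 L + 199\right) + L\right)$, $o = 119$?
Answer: $- \frac{462831506381393}{688540343244005} \approx -0.67219$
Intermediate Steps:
$D{\left(L \right)} = -3781 + 2356 L$ ($D{\left(L \right)} = \left(119 - 138\right) \left(\left(- 125 L + 199\right) + L\right) = - 19 \left(\left(199 - 125 L\right) + L\right) = - 19 \left(199 - 124 L\right) = -3781 + 2356 L$)
$- \frac{467801}{D{\left(297 \right)}} - \frac{321222}{\left(20522 - 94603\right) \left(\left(3196 - 73118\right) - 183823\right)} = - \frac{467801}{-3781 + 2356 \cdot 297} - \frac{321222}{\left(20522 - 94603\right) \left(\left(3196 - 73118\right) - 183823\right)} = - \frac{467801}{-3781 + 699732} - \frac{321222}{\left(-74081\right) \left(\left(3196 - 73118\right) - 183823\right)} = - \frac{467801}{695951} - \frac{321222}{\left(-74081\right) \left(-69922 - 183823\right)} = \left(-467801\right) \frac{1}{695951} - \frac{321222}{\left(-74081\right) \left(-253745\right)} = - \frac{467801}{695951} - \frac{321222}{18797683345} = - \frac{462831506381393}{688540343244005}$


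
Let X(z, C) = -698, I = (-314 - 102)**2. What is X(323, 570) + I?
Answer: 172358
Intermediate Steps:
I = 173056 (I = (-416)**2 = 173056)
X(323, 570) + I = -698 + 173056 = 172358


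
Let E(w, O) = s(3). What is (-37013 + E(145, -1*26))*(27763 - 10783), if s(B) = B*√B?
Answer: -628480740 + 50940*√3 ≈ -6.2839e+8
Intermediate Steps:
s(B) = B^(3/2)
E(w, O) = 3*√3 (E(w, O) = 3^(3/2) = 3*√3)
(-37013 + E(145, -1*26))*(27763 - 10783) = (-37013 + 3*√3)*(27763 - 10783) = (-37013 + 3*√3)*16980 = -628480740 + 50940*√3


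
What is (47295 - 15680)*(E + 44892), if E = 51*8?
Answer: 1432159500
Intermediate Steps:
E = 408
(47295 - 15680)*(E + 44892) = (47295 - 15680)*(408 + 44892) = 31615*45300 = 1432159500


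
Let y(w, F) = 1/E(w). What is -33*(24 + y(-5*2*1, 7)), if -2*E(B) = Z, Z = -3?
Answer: -814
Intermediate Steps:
E(B) = 3/2 (E(B) = -½*(-3) = 3/2)
y(w, F) = ⅔ (y(w, F) = 1/(3/2) = ⅔)
-33*(24 + y(-5*2*1, 7)) = -33*(24 + ⅔) = -33*74/3 = -814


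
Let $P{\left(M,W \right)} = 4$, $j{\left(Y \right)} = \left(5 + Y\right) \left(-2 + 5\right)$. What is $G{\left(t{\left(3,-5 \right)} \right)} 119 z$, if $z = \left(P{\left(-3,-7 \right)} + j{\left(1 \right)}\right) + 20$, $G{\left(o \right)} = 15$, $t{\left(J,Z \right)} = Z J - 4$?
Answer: $74970$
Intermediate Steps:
$t{\left(J,Z \right)} = -4 + J Z$ ($t{\left(J,Z \right)} = J Z - 4 = -4 + J Z$)
$j{\left(Y \right)} = 15 + 3 Y$ ($j{\left(Y \right)} = \left(5 + Y\right) 3 = 15 + 3 Y$)
$z = 42$ ($z = \left(4 + \left(15 + 3 \cdot 1\right)\right) + 20 = \left(4 + \left(15 + 3\right)\right) + 20 = \left(4 + 18\right) + 20 = 22 + 20 = 42$)
$G{\left(t{\left(3,-5 \right)} \right)} 119 z = 15 \cdot 119 \cdot 42 = 1785 \cdot 42 = 74970$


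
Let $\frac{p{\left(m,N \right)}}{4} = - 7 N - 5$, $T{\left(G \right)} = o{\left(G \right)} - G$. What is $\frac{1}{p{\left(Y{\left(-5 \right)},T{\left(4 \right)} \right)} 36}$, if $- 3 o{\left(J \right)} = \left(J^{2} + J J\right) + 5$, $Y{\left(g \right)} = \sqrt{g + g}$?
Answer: $\frac{1}{15744} \approx 6.3516 \cdot 10^{-5}$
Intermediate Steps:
$Y{\left(g \right)} = \sqrt{2} \sqrt{g}$ ($Y{\left(g \right)} = \sqrt{2 g} = \sqrt{2} \sqrt{g}$)
$o{\left(J \right)} = - \frac{5}{3} - \frac{2 J^{2}}{3}$ ($o{\left(J \right)} = - \frac{\left(J^{2} + J J\right) + 5}{3} = - \frac{\left(J^{2} + J^{2}\right) + 5}{3} = - \frac{2 J^{2} + 5}{3} = - \frac{5 + 2 J^{2}}{3} = - \frac{5}{3} - \frac{2 J^{2}}{3}$)
$T{\left(G \right)} = - \frac{5}{3} - G - \frac{2 G^{2}}{3}$ ($T{\left(G \right)} = \left(- \frac{5}{3} - \frac{2 G^{2}}{3}\right) - G = - \frac{5}{3} - G - \frac{2 G^{2}}{3}$)
$p{\left(m,N \right)} = -20 - 28 N$ ($p{\left(m,N \right)} = 4 \left(- 7 N - 5\right) = 4 \left(-5 - 7 N\right) = -20 - 28 N$)
$\frac{1}{p{\left(Y{\left(-5 \right)},T{\left(4 \right)} \right)} 36} = \frac{1}{\left(-20 - 28 \left(- \frac{5}{3} - 4 - \frac{2 \cdot 4^{2}}{3}\right)\right) 36} = \frac{1}{\left(-20 - 28 \left(- \frac{5}{3} - 4 - \frac{32}{3}\right)\right) 36} = \frac{1}{\left(-20 - - \frac{1372}{3}\right) 36} = \frac{1}{\left(-20 + \frac{1372}{3}\right) 36} = \frac{1}{\frac{1312}{3} \cdot 36} = \frac{1}{15744}$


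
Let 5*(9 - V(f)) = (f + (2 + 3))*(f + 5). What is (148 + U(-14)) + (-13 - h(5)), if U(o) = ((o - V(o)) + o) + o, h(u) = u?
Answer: 476/5 ≈ 95.200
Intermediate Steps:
V(f) = 9 - (5 + f)²/5 (V(f) = 9 - (f + (2 + 3))*(f + 5)/5 = 9 - (f + 5)*(5 + f)/5 = 9 - (5 + f)*(5 + f)/5 = 9 - (5 + f)²/5)
U(o) = -9 + 3*o + (5 + o)²/5 (U(o) = ((o - (9 - (5 + o)²/5)) + o) + o = ((o + (-9 + (5 + o)²/5)) + o) + o = ((-9 + o + (5 + o)²/5) + o) + o = (-9 + 2*o + (5 + o)²/5) + o = -9 + 3*o + (5 + o)²/5)
(148 + U(-14)) + (-13 - h(5)) = (148 + (-4 + 5*(-14) + (⅕)*(-14)²)) + (-13 - 1*5) = (148 + (-4 - 70 + (⅕)*196)) + (-13 - 5) = (148 + (-4 - 70 + 196/5)) - 18 = (148 - 174/5) - 18 = 566/5 - 18 = 476/5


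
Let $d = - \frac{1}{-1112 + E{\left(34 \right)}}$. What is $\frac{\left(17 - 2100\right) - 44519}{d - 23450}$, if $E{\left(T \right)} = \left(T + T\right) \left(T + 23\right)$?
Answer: $\frac{42935976}{21605267} \approx 1.9873$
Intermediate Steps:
$E{\left(T \right)} = 2 T \left(23 + T\right)$
$d = - \frac{1}{2764}$ ($d = - \frac{1}{-1112 + 2 \cdot 34 \left(23 + 34\right)} = - \frac{1}{-1112 + 2 \cdot 34 \cdot 57} = - \frac{1}{-1112 + 3876} = - \frac{1}{2764} \approx -0.00036179$)
$\frac{\left(17 - 2100\right) - 44519}{d - 23450} = \frac{\left(17 - 2100\right) - 44519}{- \frac{1}{2764} - 23450} = \frac{-2083 - 44519}{- \frac{64815801}{2764}} = \left(-46602\right) \left(- \frac{2764}{64815801}\right) = \frac{42935976}{21605267}$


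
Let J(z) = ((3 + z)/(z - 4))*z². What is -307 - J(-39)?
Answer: -67957/43 ≈ -1580.4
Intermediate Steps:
J(z) = z²*(3 + z)/(-4 + z) (J(z) = ((3 + z)/(-4 + z))*z² = z²*(3 + z)/(-4 + z))
-307 - J(-39) = -307 - (-39)²*(3 - 39)/(-4 - 39) = -307 - 1521*(-36)/(-43) = -307 - 1521*(-1)*(-36)/43 = -307 - 1*54756/43 = -307 - 54756/43 = -67957/43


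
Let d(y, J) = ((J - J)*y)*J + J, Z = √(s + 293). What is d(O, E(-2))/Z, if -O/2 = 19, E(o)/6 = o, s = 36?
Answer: -12*√329/329 ≈ -0.66158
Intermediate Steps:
E(o) = 6*o
O = -38 (O = -2*19 = -38)
Z = √329 (Z = √(36 + 293) = √329 ≈ 18.138)
d(y, J) = J (d(y, J) = (0*y)*J + J = 0*J + J = 0 + J = J)
d(O, E(-2))/Z = (6*(-2))/(√329) = -12*√329/329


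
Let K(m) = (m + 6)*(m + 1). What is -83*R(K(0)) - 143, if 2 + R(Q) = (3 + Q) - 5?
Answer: -309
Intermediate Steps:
K(m) = (1 + m)*(6 + m) (K(m) = (6 + m)*(1 + m) = (1 + m)*(6 + m))
R(Q) = -4 + Q (R(Q) = -2 + ((3 + Q) - 5) = -2 + (-2 + Q) = -4 + Q)
-83*R(K(0)) - 143 = -83*(-4 + (6 + 0² + 7*0)) - 143 = -83*(-4 + (6 + 0 + 0)) - 143 = -83*(-4 + 6) - 143 = -83*2 - 143 = -166 - 143 = -309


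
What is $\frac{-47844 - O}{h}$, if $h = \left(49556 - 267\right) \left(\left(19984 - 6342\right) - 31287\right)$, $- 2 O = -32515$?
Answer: $\frac{128203}{1739408810} \approx 7.3705 \cdot 10^{-5}$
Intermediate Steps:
$O = \frac{32515}{2}$ ($O = \left(- \frac{1}{2}\right) \left(-32515\right) = \frac{32515}{2} \approx 16258.0$)
$h = -869704405$ ($h = 49289 \left(\left(19984 - 6342\right) - 31287\right) = 49289 \left(13642 - 31287\right) = 49289 \left(-17645\right) = -869704405$)
$\frac{-47844 - O}{h} = \frac{-47844 - \frac{32515}{2}}{-869704405} = \left(-47844 - \frac{32515}{2}\right) \left(- \frac{1}{869704405}\right) = \left(- \frac{128203}{2}\right) \left(- \frac{1}{869704405}\right) = \frac{128203}{1739408810}$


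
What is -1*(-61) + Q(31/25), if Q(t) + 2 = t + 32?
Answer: 2306/25 ≈ 92.240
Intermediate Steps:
Q(t) = 30 + t (Q(t) = -2 + (t + 32) = -2 + (32 + t) = 30 + t)
-1*(-61) + Q(31/25) = -1*(-61) + (30 + 31/25) = 61 + (30 + 31*(1/25)) = 61 + (30 + 31/25) = 61 + 781/25 = 2306/25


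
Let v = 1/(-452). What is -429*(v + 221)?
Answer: -42853239/452 ≈ -94808.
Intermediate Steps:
v = -1/452 ≈ -0.0022124
-429*(v + 221) = -429*(-1/452 + 221) = -429*99891/452 = -42853239/452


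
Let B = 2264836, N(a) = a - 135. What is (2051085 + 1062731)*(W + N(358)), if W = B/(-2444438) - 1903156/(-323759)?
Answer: 280870949826954871960/395704401221 ≈ 7.0980e+8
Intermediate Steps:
N(a) = -135 + a
W = 1959442903902/395704401221 (W = 2264836/(-2444438) - 1903156/(-323759) = 2264836*(-1/2444438) - 1903156*(-1/323759) = -1132418/1222219 + 1903156/323759 = 1959442903902/395704401221 ≈ 4.9518)
(2051085 + 1062731)*(W + N(358)) = (2051085 + 1062731)*(1959442903902/395704401221 + (-135 + 358)) = 3113816*(1959442903902/395704401221 + 223) = 3113816*(90201524376185/395704401221) = 280870949826954871960/395704401221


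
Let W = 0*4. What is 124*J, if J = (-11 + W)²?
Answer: 15004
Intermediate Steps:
W = 0
J = 121 (J = (-11 + 0)² = (-11)² = 121)
124*J = 124*121 = 15004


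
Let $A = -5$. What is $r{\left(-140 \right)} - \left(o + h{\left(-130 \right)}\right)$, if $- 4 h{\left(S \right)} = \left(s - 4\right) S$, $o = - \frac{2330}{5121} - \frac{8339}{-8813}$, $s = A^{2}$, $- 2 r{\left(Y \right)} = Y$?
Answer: $- \frac{55330271383}{90262746} \approx -612.99$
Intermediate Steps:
$r{\left(Y \right)} = - \frac{Y}{2}$
$s = 25$ ($s = \left(-5\right)^{2} = 25$)
$o = \frac{22169729}{45131373}$ ($o = \left(-2330\right) \frac{1}{5121} - - \frac{8339}{8813} = - \frac{2330}{5121} + \frac{8339}{8813} = \frac{22169729}{45131373} \approx 0.49123$)
$h{\left(S \right)} = - \frac{21 S}{4}$ ($h{\left(S \right)} = - \frac{\left(25 - 4\right) S}{4} = - \frac{21 S}{4}$)
$r{\left(-140 \right)} - \left(o + h{\left(-130 \right)}\right) = \left(- \frac{1}{2}\right) \left(-140\right) - \left(\frac{22169729}{45131373} - - \frac{1365}{2}\right) = 70 - \left(\frac{22169729}{45131373} + \frac{1365}{2}\right) = 70 - \frac{61648663603}{90262746} = - \frac{55330271383}{90262746}$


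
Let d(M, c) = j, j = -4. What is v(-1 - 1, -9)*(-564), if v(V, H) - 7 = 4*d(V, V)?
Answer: 5076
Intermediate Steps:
d(M, c) = -4
v(V, H) = -9 (v(V, H) = 7 + 4*(-4) = 7 - 16 = -9)
v(-1 - 1, -9)*(-564) = -9*(-564) = 5076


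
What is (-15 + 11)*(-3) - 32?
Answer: -20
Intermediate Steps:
(-15 + 11)*(-3) - 32 = -4*(-3) - 32 = 12 - 32 = -20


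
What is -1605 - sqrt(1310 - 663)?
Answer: -1605 - sqrt(647) ≈ -1630.4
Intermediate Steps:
-1605 - sqrt(1310 - 663) = -1605 - sqrt(647)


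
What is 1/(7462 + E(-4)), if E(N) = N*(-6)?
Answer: 1/7486 ≈ 0.00013358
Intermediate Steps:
E(N) = -6*N
1/(7462 + E(-4)) = 1/(7462 - 6*(-4)) = 1/(7462 + 24) = 1/7486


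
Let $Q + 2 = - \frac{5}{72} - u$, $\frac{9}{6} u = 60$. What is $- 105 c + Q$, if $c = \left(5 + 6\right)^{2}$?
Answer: $- \frac{917789}{72} \approx -12747.0$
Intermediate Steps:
$u = 40$ ($u = \frac{2}{3} \cdot 60 = 40$)
$c = 121$ ($c = 11^{2} = 121$)
$Q = - \frac{3029}{72}$ ($Q = -2 - \left(40 + \frac{5}{72}\right) = -2 - \frac{2885}{72} = - \frac{3029}{72} \approx -42.069$)
$- 105 c + Q = \left(-105\right) 121 - \frac{3029}{72} = -12705 - \frac{3029}{72} = - \frac{917789}{72}$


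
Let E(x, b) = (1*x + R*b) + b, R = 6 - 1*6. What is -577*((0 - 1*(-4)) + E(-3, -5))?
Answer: 2308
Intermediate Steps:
R = 0 (R = 6 - 6 = 0)
E(x, b) = b + x (E(x, b) = (1*x + 0*b) + b = (x + 0) + b = x + b = b + x)
-577*((0 - 1*(-4)) + E(-3, -5)) = -577*((0 - 1*(-4)) + (-5 - 3)) = -577*((0 + 4) - 8) = -577*(4 - 8) = -577*(-4) = 2308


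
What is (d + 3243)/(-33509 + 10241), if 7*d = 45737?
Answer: -34219/81438 ≈ -0.42018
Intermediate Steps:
d = 45737/7 (d = (⅐)*45737 = 45737/7 ≈ 6533.9)
(d + 3243)/(-33509 + 10241) = (45737/7 + 3243)/(-33509 + 10241) = (68438/7)/(-23268) = (68438/7)*(-1/23268) = -34219/81438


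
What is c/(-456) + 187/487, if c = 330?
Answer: -12573/37012 ≈ -0.33970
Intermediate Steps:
c/(-456) + 187/487 = 330/(-456) + 187/487 = 330*(-1/456) + 187*(1/487) = -55/76 + 187/487 = -12573/37012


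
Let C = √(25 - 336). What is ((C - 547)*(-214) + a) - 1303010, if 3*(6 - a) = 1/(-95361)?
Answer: -339278989517/286083 - 214*I*√311 ≈ -1.1859e+6 - 3773.9*I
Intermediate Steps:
a = 1716499/286083 (a = 6 - ⅓/(-95361) = 6 - ⅓*(-1/95361) = 6 + 1/286083 = 1716499/286083 ≈ 6.0000)
C = I*√311 (C = √(-311) = I*√311 ≈ 17.635*I)
((C - 547)*(-214) + a) - 1303010 = ((I*√311 - 547)*(-214) + 1716499/286083) - 1303010 = ((-547 + I*√311)*(-214) + 1716499/286083) - 1303010 = ((117058 - 214*I*√311) + 1716499/286083) - 1303010 = (33490020313/286083 - 214*I*√311) - 1303010 = -339278989517/286083 - 214*I*√311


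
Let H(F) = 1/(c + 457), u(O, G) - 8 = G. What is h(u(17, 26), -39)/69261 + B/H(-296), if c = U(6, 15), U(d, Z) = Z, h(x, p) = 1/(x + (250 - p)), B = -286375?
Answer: -3023906655206999/22371303 ≈ -1.3517e+8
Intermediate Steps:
u(O, G) = 8 + G
h(x, p) = 1/(250 + x - p)
c = 15
H(F) = 1/472 (H(F) = 1/(15 + 457) = 1/472)
h(u(17, 26), -39)/69261 + B/H(-296) = 1/((250 + (8 + 26) - 1*(-39))*69261) - 286375/1/472 = (1/69261)/(250 + 34 + 39) - 286375*472 = (1/69261)/323 - 135169000 = (1/323)*(1/69261) - 135169000 = 1/22371303 - 135169000 = -3023906655206999/22371303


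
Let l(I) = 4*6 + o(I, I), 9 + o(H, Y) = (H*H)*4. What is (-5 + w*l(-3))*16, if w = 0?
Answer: -80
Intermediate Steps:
o(H, Y) = -9 + 4*H² (o(H, Y) = -9 + (H*H)*4 = -9 + H²*4 = -9 + 4*H²)
l(I) = 15 + 4*I² (l(I) = 4*6 + (-9 + 4*I²) = 24 + (-9 + 4*I²) = 15 + 4*I²)
(-5 + w*l(-3))*16 = (-5 + 0*(15 + 4*(-3)²))*16 = (-5 + 0*(15 + 4*9))*16 = (-5 + 0*(15 + 36))*16 = (-5 + 0*51)*16 = (-5 + 0)*16 = -5*16 = -80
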